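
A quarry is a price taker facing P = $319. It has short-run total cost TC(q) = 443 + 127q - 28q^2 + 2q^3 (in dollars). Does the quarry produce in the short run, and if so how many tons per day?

Strip out fixed cost: VC = 127q - 28q^2 + 2q^3. Then AVC = 127 - 28q + 2q^2 and MC = 127 - 56q + 6q^2.
AVC is minimized where dAVC/dq = -28 + 4q = 0, at q = 7; min AVC = 127 - 28·7 + 2·7^2 = $29.
Because $319 ≥ $29, revenue can cover variable cost; the firm operates.
Set P = MC: 319 = 127 - 56q + 6q^2 → -192 - 56q + 6q^2 = 0. The roots are q = -8/3 and q = 12; the profit-maximizing output is on the rising part of MC, so q* = 12.
Check: AVC at q = 12 is $79 ≤ P, so revenue covers variable cost.
Profit = P·q − TC = 319·12 − 1391 = $2437.

Produce at q = 12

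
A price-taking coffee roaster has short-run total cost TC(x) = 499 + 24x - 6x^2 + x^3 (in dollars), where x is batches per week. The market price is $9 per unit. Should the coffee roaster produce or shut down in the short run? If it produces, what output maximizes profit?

From TC, MC = TC'(x) = 24 - 12x + 3x^2 and AVC = VC/x = 24 - 6x + x^2.
AVC hits its minimum where MC = AVC, at x = 3, giving min AVC = 24 - 6·3 + 3^2 = $15.
With P < min AVC ($9 < $15), every unit sold adds to the loss.
Shutting down limits the loss to fixed cost, $499.

Shut down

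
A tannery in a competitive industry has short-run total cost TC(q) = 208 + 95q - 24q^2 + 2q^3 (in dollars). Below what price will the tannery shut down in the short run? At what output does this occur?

Short-run supply begins at min AVC. From VC = 95q - 24q^2 + 2q^3, AVC = 95 - 24q + 2q^2.
At the minimum of AVC, MC = AVC. MC = 95 - 48q + 6q^2; setting MC = AVC gives 4q^2 - 24q = 0, so q = 6. min AVC = 23.
So the shutdown price is $23.

$23 per unit, at q = 6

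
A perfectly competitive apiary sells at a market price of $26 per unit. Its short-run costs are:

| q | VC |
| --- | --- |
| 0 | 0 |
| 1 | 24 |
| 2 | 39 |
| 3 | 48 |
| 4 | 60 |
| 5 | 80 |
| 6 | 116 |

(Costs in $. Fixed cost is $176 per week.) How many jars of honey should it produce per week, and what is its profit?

q = 5; profit = -$126

Tabulate TR − TC: q=0: -176; q=1: -174; q=2: -163; q=3: -146; q=4: -132; q=5: -126; q=6: -136.
Profit is maximized at q = 5. AVC there is 80/5 = $16 ≤ P, so producing beats shutting down (which would give -$176).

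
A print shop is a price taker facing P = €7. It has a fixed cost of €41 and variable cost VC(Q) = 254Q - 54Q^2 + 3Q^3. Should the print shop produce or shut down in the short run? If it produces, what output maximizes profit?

From TC, MC = TC'(Q) = 254 - 108Q + 9Q^2 and AVC = VC/Q = 254 - 54Q + 3Q^2.
AVC hits its minimum where MC = AVC, at Q = 9, giving min AVC = 254 - 54·9 + 3·9^2 = €11.
With P < min AVC (€7 < €11), every unit sold adds to the loss.
Best response: produce nothing and absorb the €41 fixed cost.

Shut down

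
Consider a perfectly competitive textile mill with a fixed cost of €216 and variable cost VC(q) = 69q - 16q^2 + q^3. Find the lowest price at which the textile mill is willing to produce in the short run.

Short-run supply begins at min AVC. From VC = 69q - 16q^2 + q^3, AVC = 69 - 16q + q^2.
At the minimum of AVC, MC = AVC. MC = 69 - 32q + 3q^2; setting MC = AVC gives 2q^2 - 16q = 0, so q = 8. min AVC = 5.
The firm shuts down for any P below €5.

€5 per unit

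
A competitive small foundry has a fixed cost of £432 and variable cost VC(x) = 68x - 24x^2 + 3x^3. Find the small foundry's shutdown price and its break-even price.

Shutdown price = £20; break-even price = £104

Shutdown price = min AVC. AVC = 68 - 24x + 3x^2, with vertex at x = 4 and minimum £20.
ATC = 432/x + 68 - 24x + 3x^2. Setting dATC/dx = −432/x^2 − 24 + 6x = 0 gives x = 6 (since 6·6^3 − 24·6^2 = 432).
min ATC = 432/6 + 68 − 24·6 + 3·6^2 = £104. That is the break-even price.
For £20 ≤ P < £104 the firm produces at a loss; below £20 it shuts down.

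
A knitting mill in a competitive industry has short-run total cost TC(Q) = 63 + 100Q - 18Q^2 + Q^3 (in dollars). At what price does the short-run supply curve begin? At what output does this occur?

The shutdown price is the minimum of AVC. VC = 100Q - 18Q^2 + Q^3, so AVC = 100 - 18Q + Q^2.
At the minimum of AVC, MC = AVC. MC = 100 - 36Q + 3Q^2; setting MC = AVC gives 2Q^2 - 18Q = 0, so Q = 9. min AVC = 19.
The firm shuts down for any P below $19.

$19 per unit, at Q = 9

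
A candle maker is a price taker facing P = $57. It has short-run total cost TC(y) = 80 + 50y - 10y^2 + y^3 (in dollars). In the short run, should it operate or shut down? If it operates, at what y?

Strip out fixed cost: VC = 50y - 10y^2 + y^3. Then AVC = 50 - 10y + y^2 and MC = 50 - 20y + 3y^2.
The AVC parabola has its vertex at y = 10/2 = 5, where AVC = 50 - 10·5 + 5^2 = $25.
Because $57 ≥ $25, revenue can cover variable cost; the firm operates.
Set P = MC: 57 = 50 - 20y + 3y^2 → -7 - 20y + 3y^2 = 0. The roots are y = -1/3 and y = 7; the profit-maximizing output is on the rising part of MC, so y* = 7.
Check: AVC at y = 7 is $29 ≤ P, so revenue covers variable cost.
Profit = P·y − TC = 57·7 − 283 = $116.

Produce at y = 7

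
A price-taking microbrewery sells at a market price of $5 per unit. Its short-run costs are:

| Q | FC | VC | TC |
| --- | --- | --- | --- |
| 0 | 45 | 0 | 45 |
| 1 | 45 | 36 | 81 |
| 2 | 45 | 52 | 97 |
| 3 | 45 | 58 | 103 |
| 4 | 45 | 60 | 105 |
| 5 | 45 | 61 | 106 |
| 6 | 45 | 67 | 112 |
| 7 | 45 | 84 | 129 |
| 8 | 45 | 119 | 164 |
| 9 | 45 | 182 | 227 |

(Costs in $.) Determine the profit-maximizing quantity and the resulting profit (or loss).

Q = 0 (shut down); profit = -$45

Compute π = P·Q − TC at each output: Q=0: -45; Q=1: -76; Q=2: -87; Q=3: -88; Q=4: -85; Q=5: -81; Q=6: -82; Q=7: -94; Q=8: -124; Q=9: -182.
Profit is highest at Q = 0. Equivalently, the lowest AVC in the table is 67/6 ≈ $11.17 at Q = 6, and P = $5 falls below it — price never covers variable cost, so the firm shuts down and loses only its fixed cost.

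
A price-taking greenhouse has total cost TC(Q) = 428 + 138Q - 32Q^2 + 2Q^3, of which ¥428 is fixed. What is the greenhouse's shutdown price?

The firm shuts down when price falls below the minimum of average variable cost. AVC = VC/Q = 138 - 32Q + 2Q^2.
At the minimum of AVC, MC = AVC. MC = 138 - 64Q + 6Q^2; setting MC = AVC gives 4Q^2 - 32Q = 0, so Q = 8. min AVC = 10.
The firm shuts down for any P below ¥10.

¥10 per unit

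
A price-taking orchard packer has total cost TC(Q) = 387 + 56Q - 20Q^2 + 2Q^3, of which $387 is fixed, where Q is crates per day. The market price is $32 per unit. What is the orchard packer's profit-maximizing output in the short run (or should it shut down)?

Produce at Q = 6

From TC, MC = TC'(Q) = 56 - 40Q + 6Q^2 and AVC = VC/Q = 56 - 20Q + 2Q^2.
AVC hits its minimum where MC = AVC, at Q = 5, giving min AVC = 56 - 20·5 + 2·5^2 = $6.
Since P = $32 ≥ min AVC = $6, price covers variable cost and the firm should produce.
Solving P = MC: 24 - 40Q + 6Q^2 = 0 ⇒ Q = 2/3 or 6. On the upward-sloping branch, Q* = 6.
Check: AVC at Q = 6 is $8 ≤ P, so revenue covers variable cost.
Profit = P·Q − TC = 32·6 − 435 = -$243, a loss, but smaller than the $387 fixed cost the firm would lose by shutting down.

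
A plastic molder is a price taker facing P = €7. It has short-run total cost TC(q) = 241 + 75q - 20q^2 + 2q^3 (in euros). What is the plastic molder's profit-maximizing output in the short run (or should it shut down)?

Variable cost is VC = 75q - 20q^2 + 2q^3, so AVC = VC/q = 75 - 20q + 2q^2 and MC = dTC/dq = 75 - 40q + 6q^2.
The AVC parabola has its vertex at q = 20/4 = 5, where AVC = 75 - 20·5 + 2·5^2 = €25.
With P < min AVC (€7 < €25), every unit sold adds to the loss.
The firm minimizes its loss by shutting down and losing only its fixed cost of €241.

Shut down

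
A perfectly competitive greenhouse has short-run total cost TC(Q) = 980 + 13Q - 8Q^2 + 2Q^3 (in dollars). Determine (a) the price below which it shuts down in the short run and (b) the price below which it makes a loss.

Shutdown price = $5; break-even price = $195

AVC = 13 - 8Q + 2Q^2; minimized at Q = 2, giving min AVC = $5. That is the shutdown price.
ATC = 980/Q + 13 - 8Q + 2Q^2. Setting dATC/dQ = −980/Q^2 − 8 + 4Q = 0 gives Q = 7 (since 4·7^3 − 8·7^2 = 980).
min ATC = 980/7 + 13 − 8·7 + 2·7^2 = $195. That is the break-even price.
For $5 ≤ P < $195 the firm produces at a loss; below $5 it shuts down.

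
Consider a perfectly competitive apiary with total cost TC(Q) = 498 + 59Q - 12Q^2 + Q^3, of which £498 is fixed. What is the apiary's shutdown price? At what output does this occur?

£23 per unit, at Q = 6

Short-run supply begins at min AVC. From VC = 59Q - 12Q^2 + Q^3, AVC = 59 - 12Q + Q^2.
dAVC/dQ = -12 + 2Q = 0 gives Q = 6. min AVC = 59 - 12·6 + 6^2 = 23.
For P < £23 the firm produces nothing.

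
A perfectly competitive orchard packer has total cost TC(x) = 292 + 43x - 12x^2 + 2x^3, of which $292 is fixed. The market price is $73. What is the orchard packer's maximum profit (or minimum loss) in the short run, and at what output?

Profit = -$92 at x = 5

AVC = 43 - 12x + 2x^2; min AVC = $25 at x = 3. Since P = $73 ≥ min AVC, the firm produces.
MC = 43 - 24x + 6x^2. Setting P = MC and taking the root on the rising branch gives x* = 5.
TR = 73·5 = 365. TC = 292 + 165 = 457. Profit = 365 − 457 = -$92.
By producing, the firm covers all variable cost plus $200 of fixed cost; shutting down would lose the full $292.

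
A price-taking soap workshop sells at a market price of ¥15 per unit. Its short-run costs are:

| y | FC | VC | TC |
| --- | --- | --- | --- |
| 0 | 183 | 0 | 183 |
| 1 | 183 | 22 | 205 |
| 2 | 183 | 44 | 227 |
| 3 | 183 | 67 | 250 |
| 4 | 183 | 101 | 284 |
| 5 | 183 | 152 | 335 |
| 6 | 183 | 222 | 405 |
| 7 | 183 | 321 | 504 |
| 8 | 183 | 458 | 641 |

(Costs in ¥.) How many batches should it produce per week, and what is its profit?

Tabulate TR − TC: y=0: -183; y=1: -190; y=2: -197; y=3: -205; y=4: -224; y=5: -260; y=6: -315; y=7: -399; y=8: -521.
Profit is highest at y = 0. Equivalently, the lowest AVC in the table is 22/1 ≈ ¥22 at y = 1, and P = ¥15 falls below it — price never covers variable cost, so the firm shuts down and loses only its fixed cost.

y = 0 (shut down); profit = -¥183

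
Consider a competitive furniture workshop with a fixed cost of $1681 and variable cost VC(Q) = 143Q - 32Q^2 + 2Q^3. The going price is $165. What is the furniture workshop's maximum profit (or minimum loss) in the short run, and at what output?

Profit = -$229 at Q = 11

AVC = 143 - 32Q + 2Q^2 has its minimum $15 at Q = 8; price $165 clears that bar, so the firm operates.
MC = 143 - 64Q + 6Q^2. Setting P = MC and taking the root on the rising branch gives Q* = 11.
TR = 165·11 = 1815. TC = 1681 + 363 = 2044. Profit = 1815 − 2044 = -$229.
That loss of $229 beats the $1681 the firm would lose by shutting down; producing recovers $1452 of fixed cost.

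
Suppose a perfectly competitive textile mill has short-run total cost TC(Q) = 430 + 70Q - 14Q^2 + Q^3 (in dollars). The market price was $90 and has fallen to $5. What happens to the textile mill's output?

MC = 70 - 28Q + 3Q^2; the shutdown threshold is min AVC = $21 (at Q = 7).
With P = $90 above the shutdown price, P = MC gives Q = 10.
At P = $5 < min AVC = $21, price no longer covers variable cost at any output, so the firm shuts down: Q = 0.

Output falls from 10 to 0 (the firm shuts down)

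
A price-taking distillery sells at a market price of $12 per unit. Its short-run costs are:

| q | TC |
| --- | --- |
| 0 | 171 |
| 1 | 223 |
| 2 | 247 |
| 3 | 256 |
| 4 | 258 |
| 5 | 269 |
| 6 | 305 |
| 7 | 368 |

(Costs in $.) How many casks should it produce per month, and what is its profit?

Profit at each row (π = 12q − TC): q=0: -171; q=1: -211; q=2: -223; q=3: -220; q=4: -210; q=5: -209; q=6: -233; q=7: -284.
Profit is highest at q = 0. Equivalently, the lowest AVC in the table is 98/5 ≈ $19.60 at q = 5, and P = $12 falls below it — price never covers variable cost, so the firm shuts down and loses only its fixed cost.

q = 0 (shut down); profit = -$171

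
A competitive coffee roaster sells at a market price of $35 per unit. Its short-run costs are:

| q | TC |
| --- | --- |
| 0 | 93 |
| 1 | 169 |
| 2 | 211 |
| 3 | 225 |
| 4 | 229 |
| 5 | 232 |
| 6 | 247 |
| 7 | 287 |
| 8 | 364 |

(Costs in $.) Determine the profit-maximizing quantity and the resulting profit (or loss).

Tabulate TR − TC: q=0: -93; q=1: -134; q=2: -141; q=3: -120; q=4: -89; q=5: -57; q=6: -37; q=7: -42; q=8: -84.
Profit is maximized at q = 6. AVC there is 154/6 = $25.67 ≤ P, so producing beats shutting down (which would give -$93).

q = 6; profit = -$37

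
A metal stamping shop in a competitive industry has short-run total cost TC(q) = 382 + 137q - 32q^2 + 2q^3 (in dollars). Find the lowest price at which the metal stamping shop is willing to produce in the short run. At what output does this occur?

$9 per unit, at q = 8

Short-run supply begins at min AVC. From VC = 137q - 32q^2 + 2q^3, AVC = 137 - 32q + 2q^2.
At the minimum of AVC, MC = AVC. MC = 137 - 64q + 6q^2; setting MC = AVC gives 4q^2 - 32q = 0, so q = 8. min AVC = 9.
For P < $9 the firm produces nothing.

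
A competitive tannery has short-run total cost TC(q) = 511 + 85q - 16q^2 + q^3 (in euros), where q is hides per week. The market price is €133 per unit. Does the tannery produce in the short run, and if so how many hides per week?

Strip out fixed cost: VC = 85q - 16q^2 + q^3. Then AVC = 85 - 16q + q^2 and MC = 85 - 32q + 3q^2.
AVC hits its minimum where MC = AVC, at q = 8, giving min AVC = 85 - 16·8 + 8^2 = €21.
P = €133 exceeds min AVC = €21, so the firm stays open.
Set P = MC: 133 = 85 - 32q + 3q^2 → -48 - 32q + 3q^2 = 0. The roots are q = -4/3 and q = 12; the profit-maximizing output is on the rising part of MC, so q* = 12.
Check: AVC at q = 12 is €37 ≤ P, so revenue covers variable cost.
Profit = P·q − TC = 133·12 − 955 = €641.

Produce at q = 12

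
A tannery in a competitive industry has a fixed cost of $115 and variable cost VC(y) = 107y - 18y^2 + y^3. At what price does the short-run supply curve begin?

$26 per unit

Short-run supply begins at min AVC. From VC = 107y - 18y^2 + y^3, AVC = 107 - 18y + y^2.
dAVC/dy = -18 + 2y = 0 gives y = 9. min AVC = 107 - 18·9 + 9^2 = 26.
So the shutdown price is $26.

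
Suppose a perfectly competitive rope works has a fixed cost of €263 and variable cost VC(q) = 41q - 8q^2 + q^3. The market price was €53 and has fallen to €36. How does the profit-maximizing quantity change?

MC = 41 - 16q + 3q^2; the shutdown threshold is min AVC = €25 (at q = 4).
With P = €53 above the shutdown price, P = MC gives q = 6.
At P = €36 ≥ min AVC, set P = MC: q = 5. The firm stays open but cuts output.

Output falls from 6 to 5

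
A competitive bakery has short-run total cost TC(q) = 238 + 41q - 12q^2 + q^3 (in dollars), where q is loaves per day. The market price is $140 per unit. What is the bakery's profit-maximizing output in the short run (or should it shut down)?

Variable cost is VC = 41q - 12q^2 + q^3, so AVC = VC/q = 41 - 12q + q^2 and MC = dTC/dq = 41 - 24q + 3q^2.
AVC is minimized where dAVC/dq = -12 + 2q = 0, at q = 6; min AVC = 41 - 12·6 + 6^2 = $5.
P = $140 exceeds min AVC = $5, so the firm stays open.
Solving P = MC: -99 - 24q + 3q^2 = 0 ⇒ q = -3 or 11. On the upward-sloping branch, q* = 11.
Check: AVC at q = 11 is $30 ≤ P, so revenue covers variable cost.
Profit = P·q − TC = 140·11 − 568 = $972.

Produce at q = 11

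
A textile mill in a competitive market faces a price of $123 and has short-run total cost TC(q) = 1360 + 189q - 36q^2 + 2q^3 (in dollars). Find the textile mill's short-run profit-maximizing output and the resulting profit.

AVC = 189 - 36q + 2q^2; min AVC = $27 at q = 9. Since P = $123 ≥ min AVC, the firm produces.
With MC = 189 - 72q + 6q^2, P = MC on the upward-sloping part at q* = 11.
TR = 123·11 = 1353. TC = 1360 + 385 = 1745. Profit = 1353 − 1745 = -$392.
By producing, the firm covers all variable cost plus $968 of fixed cost; shutting down would lose the full $1360.

Profit = -$392 at q = 11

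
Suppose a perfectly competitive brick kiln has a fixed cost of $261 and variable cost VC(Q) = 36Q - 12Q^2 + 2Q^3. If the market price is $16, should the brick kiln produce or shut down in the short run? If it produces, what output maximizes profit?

Strip out fixed cost: VC = 36Q - 12Q^2 + 2Q^3. Then AVC = 36 - 12Q + 2Q^2 and MC = 36 - 24Q + 6Q^2.
The AVC parabola has its vertex at Q = 12/4 = 3, where AVC = 36 - 12·3 + 2·3^2 = $18.
With P < min AVC ($16 < $18), every unit sold adds to the loss.
The firm minimizes its loss by shutting down and losing only its fixed cost of $261.

Shut down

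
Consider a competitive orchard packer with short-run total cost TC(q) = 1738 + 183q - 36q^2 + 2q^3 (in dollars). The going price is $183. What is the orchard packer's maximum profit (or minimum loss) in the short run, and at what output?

AVC = 183 - 36q + 2q^2; min AVC = $21 at q = 9. Since P = $183 ≥ min AVC, the firm produces.
With MC = 183 - 72q + 6q^2, P = MC on the upward-sloping part at q* = 12.
TR = 183·12 = 2196. TC = 1738 + 468 = 2206. Profit = 2196 − 2206 = -$10.
That loss of $10 beats the $1738 the firm would lose by shutting down; producing recovers $1728 of fixed cost.

Profit = -$10 at q = 12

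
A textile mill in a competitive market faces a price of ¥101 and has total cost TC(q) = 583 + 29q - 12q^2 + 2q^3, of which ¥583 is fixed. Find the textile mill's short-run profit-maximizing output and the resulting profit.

Profit = -¥151 at q = 6

AVC = 29 - 12q + 2q^2 has its minimum ¥11 at q = 3; price ¥101 clears that bar, so the firm operates.
MC = 29 - 24q + 6q^2. Setting P = MC and taking the root on the rising branch gives q* = 6.
TR = 101·6 = 606. TC = 583 + 174 = 757. Profit = 606 − 757 = -¥151.
That loss of ¥151 beats the ¥583 the firm would lose by shutting down; producing recovers ¥432 of fixed cost.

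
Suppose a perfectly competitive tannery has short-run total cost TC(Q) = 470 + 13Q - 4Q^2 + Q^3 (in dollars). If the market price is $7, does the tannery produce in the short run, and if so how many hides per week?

Strip out fixed cost: VC = 13Q - 4Q^2 + Q^3. Then AVC = 13 - 4Q + Q^2 and MC = 13 - 8Q + 3Q^2.
AVC is minimized where dAVC/dQ = -4 + 2Q = 0, at Q = 2; min AVC = 13 - 4·2 + 2^2 = $9.
Since P = $7 < min AVC = $9, price fails to cover variable cost at any output.
The firm minimizes its loss by shutting down and losing only its fixed cost of $470.

Shut down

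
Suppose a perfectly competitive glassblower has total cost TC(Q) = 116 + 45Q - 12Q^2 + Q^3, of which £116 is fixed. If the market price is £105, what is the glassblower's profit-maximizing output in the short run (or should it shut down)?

Strip out fixed cost: VC = 45Q - 12Q^2 + Q^3. Then AVC = 45 - 12Q + Q^2 and MC = 45 - 24Q + 3Q^2.
AVC hits its minimum where MC = AVC, at Q = 6, giving min AVC = 45 - 12·6 + 6^2 = £9.
Because £105 ≥ £9, revenue can cover variable cost; the firm operates.
Solving P = MC: -60 - 24Q + 3Q^2 = 0 ⇒ Q = -2 or 10. On the upward-sloping branch, Q* = 10.
Check: AVC at Q = 10 is £25 ≤ P, so revenue covers variable cost.
Profit = P·Q − TC = 105·10 − 366 = £684.

Produce at Q = 10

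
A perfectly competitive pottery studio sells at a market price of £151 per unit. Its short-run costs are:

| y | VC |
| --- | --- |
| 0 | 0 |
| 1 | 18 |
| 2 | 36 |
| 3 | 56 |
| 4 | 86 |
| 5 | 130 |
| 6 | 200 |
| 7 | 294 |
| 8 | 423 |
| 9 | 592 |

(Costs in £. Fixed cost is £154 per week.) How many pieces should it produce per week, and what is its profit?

y = 8; profit = £631

Profit at each row (π = 151y − TC): y=0: -154; y=1: -21; y=2: 112; y=3: 243; y=4: 364; y=5: 471; y=6: 552; y=7: 609; y=8: 631; y=9: 613.
Profit is maximized at y = 8. AVC there is 423/8 = £52.88 ≤ P, so producing beats shutting down (which would give -£154).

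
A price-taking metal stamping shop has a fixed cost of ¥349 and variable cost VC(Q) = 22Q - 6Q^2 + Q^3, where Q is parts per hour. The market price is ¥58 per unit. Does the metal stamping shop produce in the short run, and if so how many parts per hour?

Produce at Q = 6

From TC, MC = TC'(Q) = 22 - 12Q + 3Q^2 and AVC = VC/Q = 22 - 6Q + Q^2.
AVC hits its minimum where MC = AVC, at Q = 3, giving min AVC = 22 - 6·3 + 3^2 = ¥13.
Since P = ¥58 ≥ min AVC = ¥13, price covers variable cost and the firm should produce.
Solving P = MC: -36 - 12Q + 3Q^2 = 0 ⇒ Q = -2 or 6. On the upward-sloping branch, Q* = 6.
Check: AVC at Q = 6 is ¥22 ≤ P, so revenue covers variable cost.
Profit = P·Q − TC = 58·6 − 481 = -¥133, a loss, but smaller than the ¥349 fixed cost the firm would lose by shutting down.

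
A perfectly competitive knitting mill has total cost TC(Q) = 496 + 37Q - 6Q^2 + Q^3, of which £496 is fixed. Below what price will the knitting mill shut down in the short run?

£28 per unit

The firm shuts down when price falls below the minimum of average variable cost. AVC = VC/Q = 37 - 6Q + Q^2.
dAVC/dQ = -6 + 2Q = 0 gives Q = 3. min AVC = 37 - 6·3 + 3^2 = 28.
The firm shuts down for any P below £28.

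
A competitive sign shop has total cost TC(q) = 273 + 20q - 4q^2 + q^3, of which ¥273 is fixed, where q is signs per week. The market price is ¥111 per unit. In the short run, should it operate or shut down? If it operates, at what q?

Variable cost is VC = 20q - 4q^2 + q^3, so AVC = VC/q = 20 - 4q + q^2 and MC = dTC/dq = 20 - 8q + 3q^2.
The AVC parabola has its vertex at q = 4/2 = 2, where AVC = 20 - 4·2 + 2^2 = ¥16.
Because ¥111 ≥ ¥16, revenue can cover variable cost; the firm operates.
Solving P = MC: -91 - 8q + 3q^2 = 0 ⇒ q = -13/3 or 7. On the upward-sloping branch, q* = 7.
Check: AVC at q = 7 is ¥41 ≤ P, so revenue covers variable cost.
Profit = P·q − TC = 111·7 − 560 = ¥217.

Produce at q = 7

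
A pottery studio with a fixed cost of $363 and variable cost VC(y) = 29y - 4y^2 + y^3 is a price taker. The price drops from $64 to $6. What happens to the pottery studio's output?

AVC = 29 - 4y + y^2, minimized at y = 2 where min AVC = $25. MC = 29 - 8y + 3y^2.
With P = $64 above the shutdown price, P = MC gives y = 5.
At P = $6 < min AVC = $25, price no longer covers variable cost at any output, so the firm shuts down: y = 0.

Output falls from 5 to 0 (the firm shuts down)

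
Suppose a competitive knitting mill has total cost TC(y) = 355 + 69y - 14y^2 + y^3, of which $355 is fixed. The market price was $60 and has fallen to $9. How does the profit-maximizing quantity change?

Output falls from 9 to 0 (the firm shuts down)

MC = 69 - 28y + 3y^2; the shutdown threshold is min AVC = $20 (at y = 7).
With P = $60 above the shutdown price, P = MC gives y = 9.
At P = $9 < min AVC = $20, price no longer covers variable cost at any output, so the firm shuts down: y = 0.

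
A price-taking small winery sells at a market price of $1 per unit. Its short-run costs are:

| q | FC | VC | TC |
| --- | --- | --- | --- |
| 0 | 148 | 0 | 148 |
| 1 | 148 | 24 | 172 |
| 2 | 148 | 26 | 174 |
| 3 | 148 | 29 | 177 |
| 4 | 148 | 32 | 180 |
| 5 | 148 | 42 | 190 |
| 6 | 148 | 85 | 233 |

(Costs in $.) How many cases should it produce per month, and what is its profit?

Compute π = P·q − TC at each output: q=0: -148; q=1: -171; q=2: -172; q=3: -174; q=4: -176; q=5: -185; q=6: -227.
Profit is highest at q = 0. Equivalently, the lowest AVC in the table is 32/4 ≈ $8 at q = 4, and P = $1 falls below it — price never covers variable cost, so the firm shuts down and loses only its fixed cost.

q = 0 (shut down); profit = -$148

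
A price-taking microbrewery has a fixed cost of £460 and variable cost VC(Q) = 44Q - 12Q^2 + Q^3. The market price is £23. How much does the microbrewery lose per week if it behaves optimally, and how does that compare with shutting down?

AVC = 44 - 12Q + Q^2 has its minimum £8 at Q = 6; price £23 clears that bar, so the firm operates.
With MC = 44 - 24Q + 3Q^2, P = MC on the upward-sloping part at Q* = 7.
TR = 23·7 = 161. TC = 460 + 63 = 523. Profit = 161 − 523 = -£362.
That loss of £362 beats the £460 the firm would lose by shutting down; producing recovers £98 of fixed cost.

Profit = -£362 at Q = 7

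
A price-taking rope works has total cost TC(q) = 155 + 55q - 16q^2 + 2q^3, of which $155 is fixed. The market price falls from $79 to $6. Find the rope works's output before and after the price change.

AVC = 55 - 16q + 2q^2, minimized at q = 4 where min AVC = $23. MC = 55 - 32q + 6q^2.
With P = $79 above the shutdown price, P = MC gives q = 6.
At P = $6 < min AVC = $23, price no longer covers variable cost at any output, so the firm shuts down: q = 0.

Output falls from 6 to 0 (the firm shuts down)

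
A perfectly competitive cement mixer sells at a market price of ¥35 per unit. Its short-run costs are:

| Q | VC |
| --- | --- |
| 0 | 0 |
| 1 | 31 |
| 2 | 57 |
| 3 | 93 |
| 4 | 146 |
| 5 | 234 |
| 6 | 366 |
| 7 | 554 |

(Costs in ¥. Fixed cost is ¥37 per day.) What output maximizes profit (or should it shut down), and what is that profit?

Q = 2; profit = -¥24

Compute π = P·Q − TC at each output: Q=0: -37; Q=1: -33; Q=2: -24; Q=3: -25; Q=4: -43; Q=5: -96; Q=6: -193; Q=7: -346.
Profit is maximized at Q = 2. AVC there is 57/2 = ¥28.50 ≤ P, so producing beats shutting down (which would give -¥37).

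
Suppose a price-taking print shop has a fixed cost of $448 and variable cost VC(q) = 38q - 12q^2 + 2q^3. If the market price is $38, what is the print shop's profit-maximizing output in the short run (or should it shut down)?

Produce at q = 4

Variable cost is VC = 38q - 12q^2 + 2q^3, so AVC = VC/q = 38 - 12q + 2q^2 and MC = dTC/dq = 38 - 24q + 6q^2.
AVC hits its minimum where MC = AVC, at q = 3, giving min AVC = 38 - 12·3 + 2·3^2 = $20.
P = $38 exceeds min AVC = $20, so the firm stays open.
Set P = MC: 38 = 38 - 24q + 6q^2 → -24q + 6q^2 = 0. The roots are q = 0 and q = 4; the profit-maximizing output is on the rising part of MC, so q* = 4.
Check: AVC at q = 4 is $22 ≤ P, so revenue covers variable cost.
Profit = P·q − TC = 38·4 − 536 = -$384, a loss, but smaller than the $448 fixed cost the firm would lose by shutting down.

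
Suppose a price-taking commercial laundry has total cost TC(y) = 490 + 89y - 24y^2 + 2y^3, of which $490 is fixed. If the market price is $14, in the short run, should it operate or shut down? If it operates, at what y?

Variable cost is VC = 89y - 24y^2 + 2y^3, so AVC = VC/y = 89 - 24y + 2y^2 and MC = dTC/dy = 89 - 48y + 6y^2.
AVC is minimized where dAVC/dy = -24 + 4y = 0, at y = 6; min AVC = 89 - 24·6 + 2·6^2 = $17.
P = $14 lies below min AVC = $17; no output level covers variable cost.
Shutting down limits the loss to fixed cost, $490.

Shut down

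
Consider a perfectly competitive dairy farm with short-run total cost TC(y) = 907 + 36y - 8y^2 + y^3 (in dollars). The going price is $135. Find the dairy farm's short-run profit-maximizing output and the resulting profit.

Profit = -$97 at y = 9

AVC = 36 - 8y + y^2 has its minimum $20 at y = 4; price $135 clears that bar, so the firm operates.
With MC = 36 - 16y + 3y^2, P = MC on the upward-sloping part at y* = 9.
TR = 135·9 = 1215. TC = 907 + 405 = 1312. Profit = 1215 − 1312 = -$97.
Shutting down would mean losing the fixed cost of $907, so operating at a loss of $97 is better by $810.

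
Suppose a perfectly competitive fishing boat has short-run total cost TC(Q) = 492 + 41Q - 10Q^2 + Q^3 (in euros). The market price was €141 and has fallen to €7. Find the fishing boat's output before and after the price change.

Output falls from 10 to 0 (the firm shuts down)

AVC = 41 - 10Q + Q^2, minimized at Q = 5 where min AVC = €16. MC = 41 - 20Q + 3Q^2.
At P = €141 ≥ min AVC, set P = MC on the rising branch: Q = 10.
At P = €7 < min AVC = €16, price no longer covers variable cost at any output, so the firm shuts down: Q = 0.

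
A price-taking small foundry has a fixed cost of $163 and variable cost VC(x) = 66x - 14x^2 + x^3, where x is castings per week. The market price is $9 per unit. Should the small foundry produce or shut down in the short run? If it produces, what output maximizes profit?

Shut down

Variable cost is VC = 66x - 14x^2 + x^3, so AVC = VC/x = 66 - 14x + x^2 and MC = dTC/dx = 66 - 28x + 3x^2.
AVC hits its minimum where MC = AVC, at x = 7, giving min AVC = 66 - 14·7 + 7^2 = $17.
Since P = $9 < min AVC = $17, price fails to cover variable cost at any output.
The firm minimizes its loss by shutting down and losing only its fixed cost of $163.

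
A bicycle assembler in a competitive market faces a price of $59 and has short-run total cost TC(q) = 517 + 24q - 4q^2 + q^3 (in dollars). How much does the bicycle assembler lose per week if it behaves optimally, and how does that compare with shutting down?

Profit = -$367 at q = 5

AVC = 24 - 4q + q^2; min AVC = $20 at q = 2. Since P = $59 ≥ min AVC, the firm produces.
MC = 24 - 8q + 3q^2. Setting P = MC and taking the root on the rising branch gives q* = 5.
TR = 59·5 = 295. TC = 517 + 145 = 662. Profit = 295 − 662 = -$367.
By producing, the firm covers all variable cost plus $150 of fixed cost; shutting down would lose the full $517.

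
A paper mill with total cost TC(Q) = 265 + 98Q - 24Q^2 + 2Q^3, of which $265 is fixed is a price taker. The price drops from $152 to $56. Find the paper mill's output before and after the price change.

Output falls from 9 to 7

MC = 98 - 48Q + 6Q^2; the shutdown threshold is min AVC = $26 (at Q = 6).
At P = $152 ≥ min AVC, set P = MC on the rising branch: Q = 9.
At P = $56 ≥ min AVC, set P = MC: Q = 7. The firm stays open but cuts output.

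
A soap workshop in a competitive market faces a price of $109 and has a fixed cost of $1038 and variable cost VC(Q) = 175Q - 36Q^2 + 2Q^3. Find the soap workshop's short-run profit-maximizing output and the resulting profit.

AVC = 175 - 36Q + 2Q^2; min AVC = $13 at Q = 9. Since P = $109 ≥ min AVC, the firm produces.
MC = 175 - 72Q + 6Q^2. Setting P = MC and taking the root on the rising branch gives Q* = 11.
TR = 109·11 = 1199. TC = 1038 + 231 = 1269. Profit = 1199 − 1269 = -$70.
By producing, the firm covers all variable cost plus $968 of fixed cost; shutting down would lose the full $1038.

Profit = -$70 at Q = 11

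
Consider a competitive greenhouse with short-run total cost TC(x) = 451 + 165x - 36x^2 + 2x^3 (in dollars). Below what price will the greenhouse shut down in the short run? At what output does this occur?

$3 per unit, at x = 9

Short-run supply begins at min AVC. From VC = 165x - 36x^2 + 2x^3, AVC = 165 - 36x + 2x^2.
dAVC/dx = -36 + 4x = 0 gives x = 9. min AVC = 165 - 36·9 + 2·9^2 = 3.
So the shutdown price is $3.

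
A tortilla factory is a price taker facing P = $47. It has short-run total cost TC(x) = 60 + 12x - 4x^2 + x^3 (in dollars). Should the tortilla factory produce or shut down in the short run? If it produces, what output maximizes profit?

Variable cost is VC = 12x - 4x^2 + x^3, so AVC = VC/x = 12 - 4x + x^2 and MC = dTC/dx = 12 - 8x + 3x^2.
AVC hits its minimum where MC = AVC, at x = 2, giving min AVC = 12 - 4·2 + 2^2 = $8.
P = $47 exceeds min AVC = $8, so the firm stays open.
Set P = MC: 47 = 12 - 8x + 3x^2 → -35 - 8x + 3x^2 = 0. The roots are x = -7/3 and x = 5; the profit-maximizing output is on the rising part of MC, so x* = 5.
Check: AVC at x = 5 is $17 ≤ P, so revenue covers variable cost.
Profit = P·x − TC = 47·5 − 145 = $90.

Produce at x = 5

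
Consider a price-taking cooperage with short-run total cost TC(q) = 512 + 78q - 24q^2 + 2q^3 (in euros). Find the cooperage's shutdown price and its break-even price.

Shutdown price = €6; break-even price = €78

AVC = 78 - 24q + 2q^2; minimized at q = 6, giving min AVC = €6. That is the shutdown price.
ATC = 512/q + 78 - 24q + 2q^2. Setting dATC/dq = −512/q^2 − 24 + 4q = 0 gives q = 8 (since 4·8^3 − 24·8^2 = 512).
min ATC = 512/8 + 78 − 24·8 + 2·8^2 = €78. That is the break-even price.
For €6 ≤ P < €78 the firm produces at a loss; below €6 it shuts down.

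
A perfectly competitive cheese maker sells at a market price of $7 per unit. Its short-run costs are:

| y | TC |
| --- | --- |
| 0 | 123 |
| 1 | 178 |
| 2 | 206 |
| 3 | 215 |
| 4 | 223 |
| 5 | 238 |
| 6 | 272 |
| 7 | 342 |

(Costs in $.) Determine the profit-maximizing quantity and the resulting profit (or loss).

y = 0 (shut down); profit = -$123

Compute π = P·y − TC at each output: y=0: -123; y=1: -171; y=2: -192; y=3: -194; y=4: -195; y=5: -203; y=6: -230; y=7: -293.
Profit is highest at y = 0. Equivalently, the lowest AVC in the table is 115/5 ≈ $23 at y = 5, and P = $7 falls below it — price never covers variable cost, so the firm shuts down and loses only its fixed cost.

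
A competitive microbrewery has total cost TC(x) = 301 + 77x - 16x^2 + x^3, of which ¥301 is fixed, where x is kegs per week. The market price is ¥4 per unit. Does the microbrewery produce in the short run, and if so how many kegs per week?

Strip out fixed cost: VC = 77x - 16x^2 + x^3. Then AVC = 77 - 16x + x^2 and MC = 77 - 32x + 3x^2.
AVC hits its minimum where MC = AVC, at x = 8, giving min AVC = 77 - 16·8 + 8^2 = ¥13.
P = ¥4 lies below min AVC = ¥13; no output level covers variable cost.
Best response: produce nothing and absorb the ¥301 fixed cost.

Shut down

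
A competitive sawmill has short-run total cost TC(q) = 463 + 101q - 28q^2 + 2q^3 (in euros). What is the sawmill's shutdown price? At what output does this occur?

€3 per unit, at q = 7

The firm shuts down when price falls below the minimum of average variable cost. AVC = VC/q = 101 - 28q + 2q^2.
dAVC/dq = -28 + 4q = 0 gives q = 7. min AVC = 101 - 28·7 + 2·7^2 = 3.
The firm shuts down for any P below €3.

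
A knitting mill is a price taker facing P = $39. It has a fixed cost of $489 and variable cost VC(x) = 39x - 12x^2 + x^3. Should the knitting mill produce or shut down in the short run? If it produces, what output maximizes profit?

Produce at x = 8

From TC, MC = TC'(x) = 39 - 24x + 3x^2 and AVC = VC/x = 39 - 12x + x^2.
AVC hits its minimum where MC = AVC, at x = 6, giving min AVC = 39 - 12·6 + 6^2 = $3.
P = $39 exceeds min AVC = $3, so the firm stays open.
P = MC gives -24x + 3x^2 = 0, with roots 0 and 8. Take the larger (rising MC): x* = 8.
Check: AVC at x = 8 is $7 ≤ P, so revenue covers variable cost.
Profit = P·x − TC = 39·8 − 545 = -$233, a loss, but smaller than the $489 fixed cost the firm would lose by shutting down.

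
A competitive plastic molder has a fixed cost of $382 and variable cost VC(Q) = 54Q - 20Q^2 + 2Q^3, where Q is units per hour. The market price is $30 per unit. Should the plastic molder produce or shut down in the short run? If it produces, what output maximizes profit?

Produce at Q = 6

Strip out fixed cost: VC = 54Q - 20Q^2 + 2Q^3. Then AVC = 54 - 20Q + 2Q^2 and MC = 54 - 40Q + 6Q^2.
The AVC parabola has its vertex at Q = 20/4 = 5, where AVC = 54 - 20·5 + 2·5^2 = $4.
Since P = $30 ≥ min AVC = $4, price covers variable cost and the firm should produce.
Set P = MC: 30 = 54 - 40Q + 6Q^2 → 24 - 40Q + 6Q^2 = 0. The roots are Q = 2/3 and Q = 6; the profit-maximizing output is on the rising part of MC, so Q* = 6.
Check: AVC at Q = 6 is $6 ≤ P, so revenue covers variable cost.
Profit = P·Q − TC = 30·6 − 418 = -$238, a loss, but smaller than the $382 fixed cost the firm would lose by shutting down.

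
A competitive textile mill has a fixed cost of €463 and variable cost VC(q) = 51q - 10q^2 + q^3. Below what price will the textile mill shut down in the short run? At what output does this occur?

€26 per unit, at q = 5

The firm shuts down when price falls below the minimum of average variable cost. AVC = VC/q = 51 - 10q + q^2.
dAVC/dq = -10 + 2q = 0 gives q = 5. min AVC = 51 - 10·5 + 5^2 = 26.
For P < €26 the firm produces nothing.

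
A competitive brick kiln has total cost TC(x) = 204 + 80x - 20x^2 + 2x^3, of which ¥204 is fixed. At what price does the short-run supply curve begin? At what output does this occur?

¥30 per unit, at x = 5

Short-run supply begins at min AVC. From VC = 80x - 20x^2 + 2x^3, AVC = 80 - 20x + 2x^2.
dAVC/dx = -20 + 4x = 0 gives x = 5. min AVC = 80 - 20·5 + 2·5^2 = 30.
For P < ¥30 the firm produces nothing.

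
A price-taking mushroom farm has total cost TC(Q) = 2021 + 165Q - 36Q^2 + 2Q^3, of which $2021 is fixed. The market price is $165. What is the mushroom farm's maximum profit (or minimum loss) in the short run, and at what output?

AVC = 165 - 36Q + 2Q^2; min AVC = $3 at Q = 9. Since P = $165 ≥ min AVC, the firm produces.
With MC = 165 - 72Q + 6Q^2, P = MC on the upward-sloping part at Q* = 12.
TR = 165·12 = 1980. TC = 2021 + 252 = 2273. Profit = 1980 − 2273 = -$293.
That loss of $293 beats the $2021 the firm would lose by shutting down; producing recovers $1728 of fixed cost.

Profit = -$293 at Q = 12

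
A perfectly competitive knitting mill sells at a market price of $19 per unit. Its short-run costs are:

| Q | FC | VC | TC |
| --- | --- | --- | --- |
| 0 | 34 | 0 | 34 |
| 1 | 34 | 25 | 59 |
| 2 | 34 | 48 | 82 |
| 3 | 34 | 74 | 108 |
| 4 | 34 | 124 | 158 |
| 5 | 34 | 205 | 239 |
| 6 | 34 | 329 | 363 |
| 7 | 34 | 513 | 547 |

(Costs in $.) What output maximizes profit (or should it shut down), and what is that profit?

Profit at each row (π = 19Q − TC): Q=0: -34; Q=1: -40; Q=2: -44; Q=3: -51; Q=4: -82; Q=5: -144; Q=6: -249; Q=7: -414.
Profit is highest at Q = 0. Equivalently, the lowest AVC in the table is 48/2 ≈ $24 at Q = 2, and P = $19 falls below it — price never covers variable cost, so the firm shuts down and loses only its fixed cost.

Q = 0 (shut down); profit = -$34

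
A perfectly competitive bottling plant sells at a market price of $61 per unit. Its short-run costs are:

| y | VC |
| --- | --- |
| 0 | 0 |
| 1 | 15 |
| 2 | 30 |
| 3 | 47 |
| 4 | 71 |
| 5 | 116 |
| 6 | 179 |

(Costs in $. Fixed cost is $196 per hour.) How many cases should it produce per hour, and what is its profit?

y = 5; profit = -$7

Compute π = P·y − TC at each output: y=0: -196; y=1: -150; y=2: -104; y=3: -60; y=4: -23; y=5: -7; y=6: -9.
Profit is maximized at y = 5. AVC there is 116/5 = $23.20 ≤ P, so producing beats shutting down (which would give -$196).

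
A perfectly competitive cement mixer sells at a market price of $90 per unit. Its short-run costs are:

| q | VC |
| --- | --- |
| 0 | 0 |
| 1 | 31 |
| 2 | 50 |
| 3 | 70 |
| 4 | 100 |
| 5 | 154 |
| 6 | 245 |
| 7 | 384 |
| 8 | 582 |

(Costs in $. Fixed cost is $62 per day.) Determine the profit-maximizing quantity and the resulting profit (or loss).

Profit at each row (π = 90q − TC): q=0: -62; q=1: -3; q=2: 68; q=3: 138; q=4: 198; q=5: 234; q=6: 233; q=7: 184; q=8: 76.
Profit is maximized at q = 5. AVC there is 154/5 = $30.80 ≤ P, so producing beats shutting down (which would give -$62).

q = 5; profit = $234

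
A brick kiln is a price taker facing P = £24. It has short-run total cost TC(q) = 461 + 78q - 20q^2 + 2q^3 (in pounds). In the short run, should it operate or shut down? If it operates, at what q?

From TC, MC = TC'(q) = 78 - 40q + 6q^2 and AVC = VC/q = 78 - 20q + 2q^2.
AVC is minimized where dAVC/dq = -20 + 4q = 0, at q = 5; min AVC = 78 - 20·5 + 2·5^2 = £28.
P = £24 lies below min AVC = £28; no output level covers variable cost.
The firm minimizes its loss by shutting down and losing only its fixed cost of £461.

Shut down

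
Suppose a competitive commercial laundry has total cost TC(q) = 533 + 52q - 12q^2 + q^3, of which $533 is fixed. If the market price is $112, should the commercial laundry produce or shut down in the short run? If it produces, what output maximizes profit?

Produce at q = 10

Strip out fixed cost: VC = 52q - 12q^2 + q^3. Then AVC = 52 - 12q + q^2 and MC = 52 - 24q + 3q^2.
AVC hits its minimum where MC = AVC, at q = 6, giving min AVC = 52 - 12·6 + 6^2 = $16.
Because $112 ≥ $16, revenue can cover variable cost; the firm operates.
Set P = MC: 112 = 52 - 24q + 3q^2 → -60 - 24q + 3q^2 = 0. The roots are q = -2 and q = 10; the profit-maximizing output is on the rising part of MC, so q* = 10.
Check: AVC at q = 10 is $32 ≤ P, so revenue covers variable cost.
Profit = P·q − TC = 112·10 − 853 = $267.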